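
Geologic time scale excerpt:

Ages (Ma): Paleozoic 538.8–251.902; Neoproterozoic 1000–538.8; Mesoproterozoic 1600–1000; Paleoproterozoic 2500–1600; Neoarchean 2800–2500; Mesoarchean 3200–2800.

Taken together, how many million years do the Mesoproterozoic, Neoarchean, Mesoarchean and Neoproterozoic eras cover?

1761.2 million years

Duration is start − end for each: (1600 − 1000) + (2800 − 2500) + (3200 − 2800) + (1000 − 538.8).
That is 600 + 300 + 400 + 461.2, which totals 1761.2 million years.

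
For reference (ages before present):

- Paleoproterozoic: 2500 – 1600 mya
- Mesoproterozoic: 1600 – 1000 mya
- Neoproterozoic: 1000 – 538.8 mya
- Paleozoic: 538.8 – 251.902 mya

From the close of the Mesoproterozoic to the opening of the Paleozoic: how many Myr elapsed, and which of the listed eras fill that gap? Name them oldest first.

461.2 million years; Neoproterozoic

End of Mesoproterozoic = 1000 Ma; start of Paleozoic = 538.8 Ma.
Gap = 1000 − 538.8 = 461.2 Myr.
Eras wholly inside 1000–538.8 Ma: Neoproterozoic (1000–538.8).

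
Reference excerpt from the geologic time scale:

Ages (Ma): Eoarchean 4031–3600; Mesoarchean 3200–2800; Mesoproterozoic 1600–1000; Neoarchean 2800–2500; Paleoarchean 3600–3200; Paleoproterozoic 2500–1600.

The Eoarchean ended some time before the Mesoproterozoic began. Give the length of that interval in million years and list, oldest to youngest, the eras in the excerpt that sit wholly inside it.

2000 million years; Paleoarchean, Mesoarchean, Neoarchean, Paleoproterozoic

The Eoarchean closes at 3600 Ma and the Mesoproterozoic opens at 1600 Ma, so the interval is 3600 − 1600 = 2000 Myr.
An era fits inside if it starts at or after 3600 Ma and ends at or before 1600 Ma; oldest first that gives Paleoarchean, Mesoarchean, Neoarchean, Paleoproterozoic.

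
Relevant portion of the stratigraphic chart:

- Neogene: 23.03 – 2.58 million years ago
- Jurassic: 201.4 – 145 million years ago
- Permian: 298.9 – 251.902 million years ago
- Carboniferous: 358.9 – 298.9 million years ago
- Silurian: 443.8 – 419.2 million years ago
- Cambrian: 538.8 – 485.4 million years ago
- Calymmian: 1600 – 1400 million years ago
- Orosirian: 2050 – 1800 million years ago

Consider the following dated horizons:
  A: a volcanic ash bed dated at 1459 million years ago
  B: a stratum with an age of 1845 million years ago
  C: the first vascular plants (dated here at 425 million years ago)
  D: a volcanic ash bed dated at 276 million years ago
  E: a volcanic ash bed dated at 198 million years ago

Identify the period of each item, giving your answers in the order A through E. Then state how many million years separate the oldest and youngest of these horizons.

A: 1459 Ma lies in 1600–1400 Ma, so Calymmian.
B: 1845 Ma lies in 2050–1800 Ma, so Orosirian.
C: 425 Ma lies in 443.8–419.2 Ma, so Silurian.
D: 276 Ma lies in 298.9–251.902 Ma, so Permian.
E: 198 Ma lies in 201.4–145 Ma, so Jurassic.
Oldest = 1845 Ma, youngest = 198 Ma → span 1647 Myr.

A — Calymmian; B — Orosirian; C — Silurian; D — Permian; E — Jurassic; span 1647 million years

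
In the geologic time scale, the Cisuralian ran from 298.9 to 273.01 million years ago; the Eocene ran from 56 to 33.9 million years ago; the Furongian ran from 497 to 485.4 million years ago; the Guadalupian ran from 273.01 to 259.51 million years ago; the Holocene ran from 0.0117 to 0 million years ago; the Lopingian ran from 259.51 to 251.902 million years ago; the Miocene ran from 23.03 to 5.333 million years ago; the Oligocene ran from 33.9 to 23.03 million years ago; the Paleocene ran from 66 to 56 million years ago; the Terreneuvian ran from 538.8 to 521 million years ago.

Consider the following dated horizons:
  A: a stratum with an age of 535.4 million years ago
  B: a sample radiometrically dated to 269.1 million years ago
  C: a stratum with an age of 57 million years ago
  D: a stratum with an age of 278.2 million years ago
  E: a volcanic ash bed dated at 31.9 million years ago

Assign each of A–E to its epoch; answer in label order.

A: 535.4 Ma lies in 538.8–521 Ma, so Terreneuvian.
B: 269.1 Ma lies in 273.01–259.51 Ma, so Guadalupian.
C: 57 Ma lies in 66–56 Ma, so Paleocene.
D: 278.2 Ma lies in 298.9–273.01 Ma, so Cisuralian.
E: 31.9 Ma lies in 33.9–23.03 Ma, so Oligocene.

A — Terreneuvian; B — Guadalupian; C — Paleocene; D — Cisuralian; E — Oligocene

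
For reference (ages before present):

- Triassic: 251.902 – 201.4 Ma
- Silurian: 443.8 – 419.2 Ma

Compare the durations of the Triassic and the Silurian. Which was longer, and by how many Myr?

Triassic: 251.902 − 201.4 = 50.502 Myr.
Silurian: 443.8 − 419.2 = 24.6 Myr.
Difference: 50.502 − 24.6 = 25.902 Myr, so the Triassic was longer.

Triassic, by 25.902 million years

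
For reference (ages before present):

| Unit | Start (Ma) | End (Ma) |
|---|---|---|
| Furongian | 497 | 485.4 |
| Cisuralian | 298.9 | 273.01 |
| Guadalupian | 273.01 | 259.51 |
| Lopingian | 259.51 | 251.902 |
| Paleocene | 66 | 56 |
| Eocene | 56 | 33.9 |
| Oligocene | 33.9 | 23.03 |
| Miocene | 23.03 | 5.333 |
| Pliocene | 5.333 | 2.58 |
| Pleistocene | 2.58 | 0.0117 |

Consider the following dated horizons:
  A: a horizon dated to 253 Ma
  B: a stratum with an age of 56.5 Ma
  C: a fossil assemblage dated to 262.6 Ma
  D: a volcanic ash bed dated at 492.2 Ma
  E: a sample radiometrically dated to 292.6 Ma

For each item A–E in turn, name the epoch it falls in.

A — Lopingian; B — Paleocene; C — Guadalupian; D — Furongian; E — Cisuralian

A: 253 Ma lies in 259.51–251.902 Ma, so Lopingian.
B: 56.5 Ma lies in 66–56 Ma, so Paleocene.
C: 262.6 Ma lies in 273.01–259.51 Ma, so Guadalupian.
D: 492.2 Ma lies in 497–485.4 Ma, so Furongian.
E: 292.6 Ma lies in 298.9–273.01 Ma, so Cisuralian.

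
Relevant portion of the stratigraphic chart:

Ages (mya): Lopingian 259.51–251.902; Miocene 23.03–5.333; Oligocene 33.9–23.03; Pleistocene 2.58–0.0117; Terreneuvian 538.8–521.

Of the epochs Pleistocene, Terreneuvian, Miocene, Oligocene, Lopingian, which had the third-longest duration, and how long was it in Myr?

Durations: Pleistocene 2.5683; Terreneuvian 17.8; Miocene 17.697; Oligocene 10.87; Lopingian 7.608 Myr.
Sorted longest-first: Terreneuvian (17.8), Miocene (17.697), Oligocene (10.87), Lopingian (7.608), Pleistocene (2.5683).
The third longest is Oligocene at 10.87 Myr.

Oligocene, 10.87 million years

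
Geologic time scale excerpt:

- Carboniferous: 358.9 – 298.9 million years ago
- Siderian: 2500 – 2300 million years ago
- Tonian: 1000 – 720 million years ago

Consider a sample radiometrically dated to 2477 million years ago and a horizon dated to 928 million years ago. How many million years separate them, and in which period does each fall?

Elapsed time: 2477 − 928 = 1549 Myr.
2477 Ma lies within 2500–2300 Ma: Siderian.
928 Ma lies within 1000–720 Ma: Tonian.

1549 million years apart; the first in the Siderian, the second in the Tonian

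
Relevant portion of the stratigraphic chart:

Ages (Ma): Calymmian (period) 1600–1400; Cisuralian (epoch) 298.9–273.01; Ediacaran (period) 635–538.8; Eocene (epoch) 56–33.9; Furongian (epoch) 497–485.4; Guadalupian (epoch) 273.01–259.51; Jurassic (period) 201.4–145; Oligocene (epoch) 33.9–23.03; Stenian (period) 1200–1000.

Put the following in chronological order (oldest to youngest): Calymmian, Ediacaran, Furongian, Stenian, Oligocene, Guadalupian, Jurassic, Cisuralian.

Calymmian, Stenian, Ediacaran, Furongian, Cisuralian, Guadalupian, Jurassic, Oligocene

Sorting by start age (descending Ma, since larger Ma = older): Calymmian began 1600, Stenian began 1200, Ediacaran began 635, Furongian began 497, Cisuralian began 298.9, Guadalupian began 273.01, Jurassic began 201.4, Oligocene began 33.9.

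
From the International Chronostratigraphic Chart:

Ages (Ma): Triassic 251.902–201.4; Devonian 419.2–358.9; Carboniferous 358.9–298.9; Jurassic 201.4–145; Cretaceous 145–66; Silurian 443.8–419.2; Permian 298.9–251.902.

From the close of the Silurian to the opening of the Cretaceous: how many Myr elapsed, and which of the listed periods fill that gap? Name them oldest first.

End of Silurian = 419.2 Ma; start of Cretaceous = 145 Ma.
Gap = 419.2 − 145 = 274.2 Myr.
Periods wholly inside 419.2–145 Ma: Devonian (419.2–358.9), Carboniferous (358.9–298.9), Permian (298.9–251.902), Triassic (251.902–201.4), Jurassic (201.4–145).

274.2 million years; Devonian, Carboniferous, Permian, Triassic, Jurassic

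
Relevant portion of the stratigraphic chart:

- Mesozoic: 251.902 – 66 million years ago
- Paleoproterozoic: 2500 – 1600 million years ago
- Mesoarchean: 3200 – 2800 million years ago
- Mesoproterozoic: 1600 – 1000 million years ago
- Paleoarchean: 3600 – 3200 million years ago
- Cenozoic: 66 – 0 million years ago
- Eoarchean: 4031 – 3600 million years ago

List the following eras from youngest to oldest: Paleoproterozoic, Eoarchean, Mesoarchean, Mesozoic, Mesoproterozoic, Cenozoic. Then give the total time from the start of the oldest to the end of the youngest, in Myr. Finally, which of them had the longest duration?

From the excerpt: Paleoproterozoic 2500–1600; Eoarchean 4031–3600; Mesoarchean 3200–2800; Mesozoic 251.902–66; Mesoproterozoic 1600–1000; Cenozoic 66–0 (Ma).
Larger Ma is earlier, so the oldest is Eoarchean and the youngest is Cenozoic; youngest to oldest: Cenozoic, Mesozoic, Mesoproterozoic, Paleoproterozoic, Mesoarchean, Eoarchean.
Oldest start 4031 minus youngest end 0 gives 4031 Myr overall.
Individual lengths (start − end): Eoarchean 431; Mesozoic 185.902; Paleoproterozoic 900; Cenozoic 66; Mesoproterozoic 600; Mesoarchean 400. The largest is Paleoproterozoic at 900 Myr.

Cenozoic → Mesozoic → Mesoproterozoic → Paleoproterozoic → Mesoarchean → Eoarchean; total span 4031 Myr; longest is Paleoproterozoic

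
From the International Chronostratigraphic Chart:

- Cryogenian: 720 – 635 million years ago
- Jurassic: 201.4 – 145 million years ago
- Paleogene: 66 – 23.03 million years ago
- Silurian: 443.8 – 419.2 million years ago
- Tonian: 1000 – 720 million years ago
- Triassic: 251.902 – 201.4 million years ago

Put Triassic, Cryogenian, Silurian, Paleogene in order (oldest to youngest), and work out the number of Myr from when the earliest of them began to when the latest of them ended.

Start ages (Ma): Cryogenian 720, Silurian 443.8, Triassic 251.902, Paleogene 66.
Ordered oldest to youngest: Cryogenian, Silurian, Triassic, Paleogene.
Span = 720 − 23.03 = 696.97 Myr.

Cryogenian, Silurian, Triassic, Paleogene; total span 696.97 Myr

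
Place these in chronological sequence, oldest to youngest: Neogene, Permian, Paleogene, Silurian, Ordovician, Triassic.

Group by era (each group listed oldest first) — Paleozoic: Ordovician, Silurian, Permian; Mesozoic: Triassic; Cenozoic: Paleogene, Neogene. The eras run Paleozoic → Mesozoic → Cenozoic. Concatenating the groups in that era order gives oldest to youngest directly.

Ordovician, Silurian, Permian, Triassic, Paleogene, Neogene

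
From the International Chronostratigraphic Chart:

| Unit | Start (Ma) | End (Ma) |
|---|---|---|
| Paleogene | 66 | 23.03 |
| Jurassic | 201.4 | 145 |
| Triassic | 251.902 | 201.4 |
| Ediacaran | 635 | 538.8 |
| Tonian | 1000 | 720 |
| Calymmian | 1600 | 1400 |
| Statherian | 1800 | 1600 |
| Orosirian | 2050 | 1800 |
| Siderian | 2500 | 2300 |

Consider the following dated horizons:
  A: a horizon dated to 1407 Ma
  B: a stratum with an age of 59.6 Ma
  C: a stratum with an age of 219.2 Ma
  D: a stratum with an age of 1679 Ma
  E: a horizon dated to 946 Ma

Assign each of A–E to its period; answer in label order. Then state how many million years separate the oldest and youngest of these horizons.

A: 1407 Ma lies in 1600–1400 Ma, so Calymmian.
B: 59.6 Ma lies in 66–23.03 Ma, so Paleogene.
C: 219.2 Ma lies in 251.902–201.4 Ma, so Triassic.
D: 1679 Ma lies in 1800–1600 Ma, so Statherian.
E: 946 Ma lies in 1000–720 Ma, so Tonian.
Oldest = 1679 Ma, youngest = 59.6 Ma → span 1619.4 Myr.

A — Calymmian; B — Paleogene; C — Triassic; D — Statherian; E — Tonian; span 1619.4 million years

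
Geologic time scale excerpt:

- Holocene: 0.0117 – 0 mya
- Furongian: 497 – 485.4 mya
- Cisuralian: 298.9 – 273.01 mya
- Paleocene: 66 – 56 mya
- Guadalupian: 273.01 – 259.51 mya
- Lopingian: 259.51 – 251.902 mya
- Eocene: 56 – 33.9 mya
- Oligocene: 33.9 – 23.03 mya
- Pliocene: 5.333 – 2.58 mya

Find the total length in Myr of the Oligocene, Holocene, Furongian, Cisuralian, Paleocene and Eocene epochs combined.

80.4717 million years

Duration is start − end for each: (33.9 − 23.03) + (0.0117 − 0) + (497 − 485.4) + (298.9 − 273.01) + (66 − 56) + (56 − 33.9).
That is 10.87 + 0.0117 + 11.6 + 25.89 + 10 + 22.1, which totals 80.4717 million years.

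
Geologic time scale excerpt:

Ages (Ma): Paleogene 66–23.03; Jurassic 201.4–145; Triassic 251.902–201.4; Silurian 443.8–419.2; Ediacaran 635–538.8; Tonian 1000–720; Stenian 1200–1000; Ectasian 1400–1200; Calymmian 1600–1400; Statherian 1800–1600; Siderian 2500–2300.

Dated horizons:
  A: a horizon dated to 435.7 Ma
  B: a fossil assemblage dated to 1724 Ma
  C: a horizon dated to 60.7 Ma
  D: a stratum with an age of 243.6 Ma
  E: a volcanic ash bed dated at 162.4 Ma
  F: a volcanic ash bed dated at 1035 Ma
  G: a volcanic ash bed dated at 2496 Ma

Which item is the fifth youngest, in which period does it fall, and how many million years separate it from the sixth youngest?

Smaller Ma means younger, so youngest first: C 60.7 < E 162.4 < D 243.6 < A 435.7 < F 1035 < B 1724 < G 2496.
Counting 5 along gives F (1035 Ma); the excerpt puts that inside the Stenian, 1200–1000 Ma.
Next in line is B (1724 Ma), and 1724 − 1035 = 689 Myr.

F, in the Stenian; 689 million years to B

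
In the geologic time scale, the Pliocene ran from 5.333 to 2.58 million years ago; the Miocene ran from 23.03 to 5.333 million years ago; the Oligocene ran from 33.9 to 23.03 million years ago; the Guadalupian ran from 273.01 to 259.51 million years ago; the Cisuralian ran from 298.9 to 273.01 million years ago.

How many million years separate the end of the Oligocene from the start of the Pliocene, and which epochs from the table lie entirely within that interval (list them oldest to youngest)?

17.697 million years; Miocene

The Oligocene closes at 23.03 Ma and the Pliocene opens at 5.333 Ma, so the interval is 23.03 − 5.333 = 17.697 Myr.
An epoch fits inside if it starts at or after 23.03 Ma and ends at or before 5.333 Ma; oldest first that gives Miocene.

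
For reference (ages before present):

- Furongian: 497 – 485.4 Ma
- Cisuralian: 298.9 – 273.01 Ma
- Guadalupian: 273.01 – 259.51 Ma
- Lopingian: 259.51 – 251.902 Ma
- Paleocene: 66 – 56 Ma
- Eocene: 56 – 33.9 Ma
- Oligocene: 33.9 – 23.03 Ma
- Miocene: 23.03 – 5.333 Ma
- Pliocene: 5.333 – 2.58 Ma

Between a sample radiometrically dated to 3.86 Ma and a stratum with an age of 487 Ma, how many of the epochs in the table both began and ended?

487 Ma sits inside the Furongian (497–485.4) and 3.86 Ma inside the Pliocene (5.333–2.58); neither of those is wholly between the two dates.
The listed epochs lying completely between them are Cisuralian, Guadalupian, Lopingian, Paleocene, Eocene, Oligocene, Miocene — 7 in all.

7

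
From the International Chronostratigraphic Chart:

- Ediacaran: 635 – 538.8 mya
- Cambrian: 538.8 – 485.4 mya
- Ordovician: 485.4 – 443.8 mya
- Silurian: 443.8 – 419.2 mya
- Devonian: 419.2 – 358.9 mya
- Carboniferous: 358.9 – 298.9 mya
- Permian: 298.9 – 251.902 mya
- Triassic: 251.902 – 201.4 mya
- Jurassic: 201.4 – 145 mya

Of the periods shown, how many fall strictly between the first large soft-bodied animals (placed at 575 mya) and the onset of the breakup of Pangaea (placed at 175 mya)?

575 Ma sits inside the Ediacaran (635–538.8) and 175 Ma inside the Jurassic (201.4–145); neither of those is wholly between the two dates.
The listed periods lying completely between them are Cambrian, Ordovician, Silurian, Devonian, Carboniferous, Permian, Triassic — 7 in all.

7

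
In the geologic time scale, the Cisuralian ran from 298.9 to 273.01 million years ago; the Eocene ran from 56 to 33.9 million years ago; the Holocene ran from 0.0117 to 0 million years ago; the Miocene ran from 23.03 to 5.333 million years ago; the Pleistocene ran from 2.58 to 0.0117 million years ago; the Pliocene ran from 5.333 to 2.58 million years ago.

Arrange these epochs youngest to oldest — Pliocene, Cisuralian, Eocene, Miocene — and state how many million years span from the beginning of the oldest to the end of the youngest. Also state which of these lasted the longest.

From the excerpt: Pliocene 5.333–2.58; Cisuralian 298.9–273.01; Eocene 56–33.9; Miocene 23.03–5.333 (Ma).
Larger Ma is earlier, so the oldest is Cisuralian and the youngest is Pliocene; youngest to oldest: Pliocene, Miocene, Eocene, Cisuralian.
Oldest start 298.9 minus youngest end 2.58 gives 296.32 Myr overall.
Individual lengths (start − end): Pliocene 2.753; Miocene 17.697; Eocene 22.1; Cisuralian 25.89. The largest is Cisuralian at 25.89 Myr.

Pliocene → Miocene → Eocene → Cisuralian; total span 296.32 Myr; longest is Cisuralian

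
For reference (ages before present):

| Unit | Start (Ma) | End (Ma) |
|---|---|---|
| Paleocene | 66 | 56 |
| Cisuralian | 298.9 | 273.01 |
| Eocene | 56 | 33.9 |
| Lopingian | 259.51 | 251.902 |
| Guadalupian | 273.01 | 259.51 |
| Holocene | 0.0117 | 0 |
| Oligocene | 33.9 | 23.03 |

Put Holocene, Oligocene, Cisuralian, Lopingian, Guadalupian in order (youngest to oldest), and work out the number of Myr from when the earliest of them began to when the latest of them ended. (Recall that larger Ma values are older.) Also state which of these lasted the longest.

Start ages (Ma): Cisuralian 298.9, Guadalupian 273.01, Lopingian 259.51, Oligocene 33.9, Holocene 0.0117.
Ordered youngest to oldest: Holocene, Oligocene, Lopingian, Guadalupian, Cisuralian.
Span = 298.9 − 0 = 298.9 Myr.
Durations: Guadalupian 13.5, Oligocene 10.87, Lopingian 7.608, Holocene 0.0117, Cisuralian 25.89 → longest is Cisuralian (25.89 Myr).

Holocene → Oligocene → Lopingian → Guadalupian → Cisuralian; total span 298.9 Myr; longest is Cisuralian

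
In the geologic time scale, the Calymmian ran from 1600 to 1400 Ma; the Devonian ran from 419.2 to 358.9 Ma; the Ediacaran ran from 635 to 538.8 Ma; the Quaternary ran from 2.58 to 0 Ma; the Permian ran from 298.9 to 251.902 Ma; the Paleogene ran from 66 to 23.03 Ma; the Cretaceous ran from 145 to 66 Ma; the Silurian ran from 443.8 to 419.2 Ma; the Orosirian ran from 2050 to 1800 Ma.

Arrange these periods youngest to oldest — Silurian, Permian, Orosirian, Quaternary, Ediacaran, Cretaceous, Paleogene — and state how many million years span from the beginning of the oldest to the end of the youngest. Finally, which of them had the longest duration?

Quaternary, Paleogene, Cretaceous, Permian, Silurian, Ediacaran, Orosirian; total span 2050 Myr; longest is Orosirian

Start ages (Ma): Orosirian 2050, Ediacaran 635, Silurian 443.8, Permian 298.9, Cretaceous 145, Paleogene 66, Quaternary 2.58.
Ordered youngest to oldest: Quaternary, Paleogene, Cretaceous, Permian, Silurian, Ediacaran, Orosirian.
Span = 2050 − 0 = 2050 Myr.
Durations: Silurian 24.6, Paleogene 42.97, Orosirian 250, Ediacaran 96.2, Quaternary 2.58, Cretaceous 79, Permian 46.998 → longest is Orosirian (250 Myr).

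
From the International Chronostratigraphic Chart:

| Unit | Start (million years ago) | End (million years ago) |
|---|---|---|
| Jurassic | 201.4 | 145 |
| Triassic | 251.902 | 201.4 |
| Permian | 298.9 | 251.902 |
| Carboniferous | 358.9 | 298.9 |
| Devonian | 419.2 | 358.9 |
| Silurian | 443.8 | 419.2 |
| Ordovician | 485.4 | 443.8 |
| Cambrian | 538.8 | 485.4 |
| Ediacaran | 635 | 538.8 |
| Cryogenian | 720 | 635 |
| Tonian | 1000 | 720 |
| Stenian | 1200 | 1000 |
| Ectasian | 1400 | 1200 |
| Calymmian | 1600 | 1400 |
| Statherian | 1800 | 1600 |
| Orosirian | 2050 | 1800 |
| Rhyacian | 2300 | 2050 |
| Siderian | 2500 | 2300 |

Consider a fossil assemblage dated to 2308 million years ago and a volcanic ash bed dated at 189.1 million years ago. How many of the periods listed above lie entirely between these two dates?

16

2308 Ma sits inside the Siderian (2500–2300) and 189.1 Ma inside the Jurassic (201.4–145); neither of those is wholly between the two dates.
The listed periods lying completely between them are Rhyacian, Orosirian, Statherian, Calymmian, Ectasian, Stenian, Tonian, Cryogenian, Ediacaran, Cambrian, Ordovician, Silurian, Devonian, Carboniferous, Permian, Triassic — 16 in all.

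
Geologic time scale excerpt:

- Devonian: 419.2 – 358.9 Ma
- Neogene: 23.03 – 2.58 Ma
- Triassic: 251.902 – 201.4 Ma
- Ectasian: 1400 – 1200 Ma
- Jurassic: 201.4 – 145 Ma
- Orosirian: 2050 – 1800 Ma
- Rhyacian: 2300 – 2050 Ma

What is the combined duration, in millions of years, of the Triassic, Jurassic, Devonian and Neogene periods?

187.652 million years

Each duration: Triassic = 50.502; Jurassic = 56.4; Devonian = 60.3; Neogene = 20.45.
Sum: 50.502 + 56.4 + 60.3 + 20.45 = 187.652 Myr.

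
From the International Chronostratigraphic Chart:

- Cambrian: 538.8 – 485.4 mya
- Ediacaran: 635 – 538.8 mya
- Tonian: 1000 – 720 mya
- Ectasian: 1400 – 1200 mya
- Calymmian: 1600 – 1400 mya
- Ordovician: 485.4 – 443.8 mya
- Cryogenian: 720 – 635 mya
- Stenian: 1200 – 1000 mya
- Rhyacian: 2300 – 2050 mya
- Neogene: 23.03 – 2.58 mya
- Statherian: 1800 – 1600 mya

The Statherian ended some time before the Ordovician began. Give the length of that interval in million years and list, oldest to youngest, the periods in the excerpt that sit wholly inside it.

1114.6 million years; Calymmian, Ectasian, Stenian, Tonian, Cryogenian, Ediacaran, Cambrian

End of Statherian = 1600 Ma; start of Ordovician = 485.4 Ma.
Gap = 1600 − 485.4 = 1114.6 Myr.
Periods wholly inside 1600–485.4 Ma: Calymmian (1600–1400), Ectasian (1400–1200), Stenian (1200–1000), Tonian (1000–720), Cryogenian (720–635), Ediacaran (635–538.8), Cambrian (538.8–485.4).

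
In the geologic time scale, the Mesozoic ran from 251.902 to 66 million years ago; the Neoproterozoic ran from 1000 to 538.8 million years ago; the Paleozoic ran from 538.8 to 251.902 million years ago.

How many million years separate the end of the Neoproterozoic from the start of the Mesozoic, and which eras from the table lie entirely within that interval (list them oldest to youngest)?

The Neoproterozoic closes at 538.8 Ma and the Mesozoic opens at 251.902 Ma, so the interval is 538.8 − 251.902 = 286.898 Myr.
An era fits inside if it starts at or after 538.8 Ma and ends at or before 251.902 Ma; oldest first that gives Paleozoic.

286.898 million years; Paleozoic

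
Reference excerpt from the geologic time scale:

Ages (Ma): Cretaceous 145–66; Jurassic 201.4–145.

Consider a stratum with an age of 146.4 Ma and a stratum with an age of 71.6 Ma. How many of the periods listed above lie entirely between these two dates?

Checking each listed span, none has both start < 146.4 Ma and end > 71.6 Ma — every period straddles one of the two dates or lies outside them — so the count is 0.

0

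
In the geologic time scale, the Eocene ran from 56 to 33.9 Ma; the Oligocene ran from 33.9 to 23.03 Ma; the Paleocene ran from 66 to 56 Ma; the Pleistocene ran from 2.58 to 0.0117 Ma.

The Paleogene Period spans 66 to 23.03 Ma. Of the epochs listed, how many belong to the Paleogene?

3

Epochs inside 66–23.03 Ma: Paleocene, Eocene, Oligocene — 3 in total.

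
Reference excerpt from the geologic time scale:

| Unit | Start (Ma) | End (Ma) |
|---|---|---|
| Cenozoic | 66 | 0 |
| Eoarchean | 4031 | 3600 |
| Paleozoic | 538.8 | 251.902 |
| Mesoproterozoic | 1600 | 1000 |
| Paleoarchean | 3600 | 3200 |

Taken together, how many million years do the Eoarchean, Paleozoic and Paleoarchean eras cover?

1117.898 million years

Each duration: Eoarchean = 431; Paleozoic = 286.898; Paleoarchean = 400.
Sum: 431 + 286.898 + 400 = 1117.898 Myr.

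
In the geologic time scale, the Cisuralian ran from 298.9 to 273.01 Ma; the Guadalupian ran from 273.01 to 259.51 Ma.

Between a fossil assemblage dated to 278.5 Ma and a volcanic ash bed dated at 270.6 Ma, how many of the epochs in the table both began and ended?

The older date is 278.5 Ma and the younger is 270.6 Ma.
No epoch both begins after 278.5 Ma and ends before 270.6 Ma, so the count is 0.

0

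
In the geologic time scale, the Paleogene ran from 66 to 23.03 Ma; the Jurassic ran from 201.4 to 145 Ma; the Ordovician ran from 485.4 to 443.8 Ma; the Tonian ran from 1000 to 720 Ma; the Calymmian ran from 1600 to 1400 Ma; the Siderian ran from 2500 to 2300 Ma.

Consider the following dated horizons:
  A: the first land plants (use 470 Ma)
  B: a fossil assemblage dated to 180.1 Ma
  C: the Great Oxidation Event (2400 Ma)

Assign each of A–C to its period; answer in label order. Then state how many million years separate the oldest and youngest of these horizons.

A — Ordovician; B — Jurassic; C — Siderian; span 2219.9 million years

Match each age against the start–end ranges in the excerpt: A = 470 Ma → Ordovician (485.4–443.8); B = 180.1 Ma → Jurassic (201.4–145); C = 2400 Ma → Siderian (2500–2300).
The largest age is 2400 Ma and the smallest is 180.1 Ma; their difference is 2219.9 Myr.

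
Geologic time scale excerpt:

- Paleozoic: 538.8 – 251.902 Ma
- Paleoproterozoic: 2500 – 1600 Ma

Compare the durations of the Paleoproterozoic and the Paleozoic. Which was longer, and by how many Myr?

Paleoproterozoic, by 613.102 million years

Paleoproterozoic: 2500 − 1600 = 900 Myr.
Paleozoic: 538.8 − 251.902 = 286.898 Myr.
Difference: 900 − 286.898 = 613.102 Myr, so the Paleoproterozoic was longer.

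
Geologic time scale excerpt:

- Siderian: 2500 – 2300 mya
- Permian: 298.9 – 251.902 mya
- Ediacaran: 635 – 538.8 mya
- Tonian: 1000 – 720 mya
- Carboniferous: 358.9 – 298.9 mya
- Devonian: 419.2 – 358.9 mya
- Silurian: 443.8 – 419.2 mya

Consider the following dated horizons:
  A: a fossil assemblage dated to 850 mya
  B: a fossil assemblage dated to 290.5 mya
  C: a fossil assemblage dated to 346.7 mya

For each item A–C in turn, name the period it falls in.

Match each age against the start–end ranges in the excerpt: A = 850 Ma → Tonian (1000–720); B = 290.5 Ma → Permian (298.9–251.902); C = 346.7 Ma → Carboniferous (358.9–298.9).

A — Tonian; B — Permian; C — Carboniferous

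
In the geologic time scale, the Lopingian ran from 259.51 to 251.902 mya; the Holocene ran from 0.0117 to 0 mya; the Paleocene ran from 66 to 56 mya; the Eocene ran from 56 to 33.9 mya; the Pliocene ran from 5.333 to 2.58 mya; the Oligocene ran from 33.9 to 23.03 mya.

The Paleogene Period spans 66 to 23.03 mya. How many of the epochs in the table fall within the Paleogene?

Epochs inside 66–23.03 Ma: Paleocene, Eocene, Oligocene — 3 in total.

3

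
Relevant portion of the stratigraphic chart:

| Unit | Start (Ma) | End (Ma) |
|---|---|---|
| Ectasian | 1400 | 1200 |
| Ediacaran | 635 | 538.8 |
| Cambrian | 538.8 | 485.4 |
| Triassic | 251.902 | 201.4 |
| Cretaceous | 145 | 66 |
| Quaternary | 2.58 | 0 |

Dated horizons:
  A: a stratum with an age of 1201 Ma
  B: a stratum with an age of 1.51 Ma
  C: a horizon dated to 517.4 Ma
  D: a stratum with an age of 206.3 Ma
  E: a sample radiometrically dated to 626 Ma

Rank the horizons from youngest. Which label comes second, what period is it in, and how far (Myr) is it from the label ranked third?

D, in the Triassic; 311.1 million years to C

Sorted youngest-first by Ma: B (1.51), D (206.3), C (517.4), E (626), A (1201).
The second youngest is D at 206.3 Ma, which lies in 251.902–201.4 Ma: the Triassic.
The third youngest is C at 517.4 Ma; separation = |206.3 − 517.4| = 311.1 Myr.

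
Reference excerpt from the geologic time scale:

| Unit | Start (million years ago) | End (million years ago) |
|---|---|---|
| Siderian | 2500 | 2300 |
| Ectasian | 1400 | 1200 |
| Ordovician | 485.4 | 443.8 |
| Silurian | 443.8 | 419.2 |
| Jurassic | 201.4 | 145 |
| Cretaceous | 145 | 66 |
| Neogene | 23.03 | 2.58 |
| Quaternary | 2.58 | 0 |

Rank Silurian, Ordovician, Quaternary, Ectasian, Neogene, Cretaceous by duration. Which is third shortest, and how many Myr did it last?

Start − end for each: Silurian 443.8 − 419.2 = 24.6; Ordovician 485.4 − 443.8 = 41.6; Quaternary 2.58 − 0 = 2.58; Ectasian 1400 − 1200 = 200; Neogene 23.03 − 2.58 = 20.45; Cretaceous 145 − 66 = 79.
Ranking these from shortest: Quaternary < Neogene < Silurian < Ordovician < Cretaceous < Ectasian.
Position 3 in that ranking is Silurian, which lasted 24.6 Myr.

Silurian, 24.6 million years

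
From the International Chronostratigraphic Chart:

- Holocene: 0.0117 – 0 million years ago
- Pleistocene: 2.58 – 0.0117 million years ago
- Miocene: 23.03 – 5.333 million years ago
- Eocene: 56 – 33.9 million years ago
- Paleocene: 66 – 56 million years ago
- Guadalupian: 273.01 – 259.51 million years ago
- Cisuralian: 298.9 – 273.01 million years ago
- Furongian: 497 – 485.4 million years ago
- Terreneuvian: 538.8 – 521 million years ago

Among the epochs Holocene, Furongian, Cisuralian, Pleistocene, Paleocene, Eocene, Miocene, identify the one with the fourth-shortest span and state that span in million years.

Start − end for each: Holocene 0.0117 − 0 = 0.0117; Furongian 497 − 485.4 = 11.6; Cisuralian 298.9 − 273.01 = 25.89; Pleistocene 2.58 − 0.0117 = 2.5683; Paleocene 66 − 56 = 10; Eocene 56 − 33.9 = 22.1; Miocene 23.03 − 5.333 = 17.697.
Ranking these from shortest: Holocene < Pleistocene < Paleocene < Furongian < Miocene < Eocene < Cisuralian.
Position 4 in that ranking is Furongian, which lasted 11.6 Myr.

Furongian, 11.6 million years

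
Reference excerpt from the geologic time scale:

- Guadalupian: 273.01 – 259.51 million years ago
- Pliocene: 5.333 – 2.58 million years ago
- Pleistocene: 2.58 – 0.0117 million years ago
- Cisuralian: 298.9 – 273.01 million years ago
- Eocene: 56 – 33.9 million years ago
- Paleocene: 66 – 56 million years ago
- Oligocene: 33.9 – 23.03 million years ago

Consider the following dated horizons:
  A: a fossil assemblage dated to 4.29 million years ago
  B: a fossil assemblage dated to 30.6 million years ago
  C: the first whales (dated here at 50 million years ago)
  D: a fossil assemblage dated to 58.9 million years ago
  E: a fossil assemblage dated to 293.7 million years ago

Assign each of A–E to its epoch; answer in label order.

A: 4.29 Ma lies in 5.333–2.58 Ma, so Pliocene.
B: 30.6 Ma lies in 33.9–23.03 Ma, so Oligocene.
C: 50 Ma lies in 56–33.9 Ma, so Eocene.
D: 58.9 Ma lies in 66–56 Ma, so Paleocene.
E: 293.7 Ma lies in 298.9–273.01 Ma, so Cisuralian.

A — Pliocene; B — Oligocene; C — Eocene; D — Paleocene; E — Cisuralian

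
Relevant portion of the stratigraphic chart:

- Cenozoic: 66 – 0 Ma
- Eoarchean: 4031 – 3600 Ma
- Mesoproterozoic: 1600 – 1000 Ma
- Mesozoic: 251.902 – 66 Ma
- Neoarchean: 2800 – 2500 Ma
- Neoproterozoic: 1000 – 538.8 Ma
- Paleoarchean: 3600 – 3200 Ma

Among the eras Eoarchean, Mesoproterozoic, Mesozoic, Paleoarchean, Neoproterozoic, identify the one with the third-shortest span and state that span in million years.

Eoarchean, 431 million years

Start − end for each: Eoarchean 4031 − 3600 = 431; Mesoproterozoic 1600 − 1000 = 600; Mesozoic 251.902 − 66 = 185.902; Paleoarchean 3600 − 3200 = 400; Neoproterozoic 1000 − 538.8 = 461.2.
Ranking these from shortest: Mesozoic < Paleoarchean < Eoarchean < Neoproterozoic < Mesoproterozoic.
Position 3 in that ranking is Eoarchean, which lasted 431 Myr.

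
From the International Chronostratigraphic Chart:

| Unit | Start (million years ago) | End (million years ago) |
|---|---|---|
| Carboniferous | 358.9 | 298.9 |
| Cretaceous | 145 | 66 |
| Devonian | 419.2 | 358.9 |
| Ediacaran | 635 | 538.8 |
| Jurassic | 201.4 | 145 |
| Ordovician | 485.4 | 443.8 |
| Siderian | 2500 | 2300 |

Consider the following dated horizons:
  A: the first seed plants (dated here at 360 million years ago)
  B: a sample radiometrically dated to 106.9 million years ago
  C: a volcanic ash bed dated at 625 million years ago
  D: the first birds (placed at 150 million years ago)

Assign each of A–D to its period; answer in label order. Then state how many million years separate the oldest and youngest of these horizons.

A — Devonian; B — Cretaceous; C — Ediacaran; D — Jurassic; span 518.1 million years

Match each age against the start–end ranges in the excerpt: A = 360 Ma → Devonian (419.2–358.9); B = 106.9 Ma → Cretaceous (145–66); C = 625 Ma → Ediacaran (635–538.8); D = 150 Ma → Jurassic (201.4–145).
The largest age is 625 Ma and the smallest is 106.9 Ma; their difference is 518.1 Myr.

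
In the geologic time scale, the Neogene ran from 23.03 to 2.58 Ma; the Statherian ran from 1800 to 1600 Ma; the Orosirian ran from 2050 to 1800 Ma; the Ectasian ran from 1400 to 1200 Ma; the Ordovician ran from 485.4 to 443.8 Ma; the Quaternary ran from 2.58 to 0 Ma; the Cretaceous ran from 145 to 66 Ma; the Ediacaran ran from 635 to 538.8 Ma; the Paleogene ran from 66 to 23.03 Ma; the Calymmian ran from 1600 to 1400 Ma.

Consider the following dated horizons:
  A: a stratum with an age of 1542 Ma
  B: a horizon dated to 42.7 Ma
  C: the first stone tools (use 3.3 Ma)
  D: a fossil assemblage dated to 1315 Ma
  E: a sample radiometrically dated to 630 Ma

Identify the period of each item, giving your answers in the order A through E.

A — Calymmian; B — Paleogene; C — Neogene; D — Ectasian; E — Ediacaran

Match each age against the start–end ranges in the excerpt: A = 1542 Ma → Calymmian (1600–1400); B = 42.7 Ma → Paleogene (66–23.03); C = 3.3 Ma → Neogene (23.03–2.58); D = 1315 Ma → Ectasian (1400–1200); E = 630 Ma → Ediacaran (635–538.8).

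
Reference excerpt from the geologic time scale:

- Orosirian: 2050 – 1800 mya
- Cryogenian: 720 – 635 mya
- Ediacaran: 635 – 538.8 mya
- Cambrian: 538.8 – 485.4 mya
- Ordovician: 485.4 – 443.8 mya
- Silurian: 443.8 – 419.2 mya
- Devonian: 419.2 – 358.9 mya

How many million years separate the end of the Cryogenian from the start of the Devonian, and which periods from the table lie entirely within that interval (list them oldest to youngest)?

215.8 million years; Ediacaran, Cambrian, Ordovician, Silurian

The Cryogenian closes at 635 Ma and the Devonian opens at 419.2 Ma, so the interval is 635 − 419.2 = 215.8 Myr.
A period fits inside if it starts at or after 635 Ma and ends at or before 419.2 Ma; oldest first that gives Ediacaran, Cambrian, Ordovician, Silurian.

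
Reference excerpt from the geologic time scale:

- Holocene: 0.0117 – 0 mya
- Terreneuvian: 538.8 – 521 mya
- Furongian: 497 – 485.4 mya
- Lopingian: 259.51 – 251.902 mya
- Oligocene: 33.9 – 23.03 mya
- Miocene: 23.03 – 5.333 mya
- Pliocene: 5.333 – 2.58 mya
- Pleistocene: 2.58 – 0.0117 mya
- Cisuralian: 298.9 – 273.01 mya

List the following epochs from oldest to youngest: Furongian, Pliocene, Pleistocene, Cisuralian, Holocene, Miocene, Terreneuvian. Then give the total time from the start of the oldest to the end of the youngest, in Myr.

Terreneuvian → Furongian → Cisuralian → Miocene → Pliocene → Pleistocene → Holocene; total span 538.8 Myr

From the excerpt: Furongian 497–485.4; Pliocene 5.333–2.58; Pleistocene 2.58–0.0117; Cisuralian 298.9–273.01; Holocene 0.0117–0; Miocene 23.03–5.333; Terreneuvian 538.8–521 (Ma).
Larger Ma is earlier, so the oldest is Terreneuvian and the youngest is Holocene; oldest to youngest: Terreneuvian, Furongian, Cisuralian, Miocene, Pliocene, Pleistocene, Holocene.
Oldest start 538.8 minus youngest end 0 gives 538.8 Myr overall.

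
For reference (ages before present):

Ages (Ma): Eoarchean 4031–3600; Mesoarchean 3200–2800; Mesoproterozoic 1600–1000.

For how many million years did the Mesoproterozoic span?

600 million years

1600 − 1000 = 600 million years.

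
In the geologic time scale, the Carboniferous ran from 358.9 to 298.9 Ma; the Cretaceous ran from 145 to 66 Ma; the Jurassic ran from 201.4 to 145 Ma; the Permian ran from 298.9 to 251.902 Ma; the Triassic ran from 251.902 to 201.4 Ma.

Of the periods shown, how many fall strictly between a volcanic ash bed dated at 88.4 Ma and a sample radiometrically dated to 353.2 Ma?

3

353.2 Ma sits inside the Carboniferous (358.9–298.9) and 88.4 Ma inside the Cretaceous (145–66); neither of those is wholly between the two dates.
The listed periods lying completely between them are Permian, Triassic, Jurassic — 3 in all.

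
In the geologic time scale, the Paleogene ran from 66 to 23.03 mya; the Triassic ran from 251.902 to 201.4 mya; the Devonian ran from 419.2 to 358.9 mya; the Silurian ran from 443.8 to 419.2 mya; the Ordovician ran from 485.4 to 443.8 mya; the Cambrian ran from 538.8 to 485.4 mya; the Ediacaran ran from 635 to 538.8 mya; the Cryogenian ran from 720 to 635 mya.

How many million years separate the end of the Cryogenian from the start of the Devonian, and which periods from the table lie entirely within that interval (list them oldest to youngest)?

End of Cryogenian = 635 Ma; start of Devonian = 419.2 Ma.
Gap = 635 − 419.2 = 215.8 Myr.
Periods wholly inside 635–419.2 Ma: Ediacaran (635–538.8), Cambrian (538.8–485.4), Ordovician (485.4–443.8), Silurian (443.8–419.2).

215.8 million years; Ediacaran, Cambrian, Ordovician, Silurian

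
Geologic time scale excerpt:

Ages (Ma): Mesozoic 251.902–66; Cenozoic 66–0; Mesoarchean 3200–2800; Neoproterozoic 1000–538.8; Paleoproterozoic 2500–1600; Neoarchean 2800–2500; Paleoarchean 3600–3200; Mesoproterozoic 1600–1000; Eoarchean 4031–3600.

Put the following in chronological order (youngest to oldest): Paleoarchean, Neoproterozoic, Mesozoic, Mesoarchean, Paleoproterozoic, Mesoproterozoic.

Read off each span (Ma): Paleoarchean 3600–3200; Neoproterozoic 1000–538.8; Mesozoic 251.902–66; Mesoarchean 3200–2800; Paleoproterozoic 2500–1600; Mesoproterozoic 1600–1000.
Larger Ma is older, so oldest→youngest is Paleoarchean, Mesoarchean, Paleoproterozoic, Mesoproterozoic, Neoproterozoic, Mesozoic; reverse it for youngest→oldest.

Mesozoic, Neoproterozoic, Mesoproterozoic, Paleoproterozoic, Mesoarchean, Paleoarchean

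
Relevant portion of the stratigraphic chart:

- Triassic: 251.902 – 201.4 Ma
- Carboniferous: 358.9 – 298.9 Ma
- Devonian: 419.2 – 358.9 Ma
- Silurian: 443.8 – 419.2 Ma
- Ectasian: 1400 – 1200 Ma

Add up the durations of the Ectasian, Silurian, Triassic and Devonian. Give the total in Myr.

Duration is start − end for each: (1400 − 1200) + (443.8 − 419.2) + (251.902 − 201.4) + (419.2 − 358.9).
That is 200 + 24.6 + 50.502 + 60.3, which totals 335.402 million years.

335.402 million years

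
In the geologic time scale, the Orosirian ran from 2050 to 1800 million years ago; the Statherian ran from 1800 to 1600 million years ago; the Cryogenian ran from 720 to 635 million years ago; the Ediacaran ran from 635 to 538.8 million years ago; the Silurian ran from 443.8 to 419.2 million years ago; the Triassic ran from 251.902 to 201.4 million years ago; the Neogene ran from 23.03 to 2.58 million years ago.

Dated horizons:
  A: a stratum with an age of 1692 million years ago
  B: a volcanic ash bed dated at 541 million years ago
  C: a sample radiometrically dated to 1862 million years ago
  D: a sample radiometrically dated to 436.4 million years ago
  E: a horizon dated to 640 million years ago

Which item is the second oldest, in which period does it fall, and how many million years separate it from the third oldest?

Sorted oldest-first by Ma: C (1862), A (1692), E (640), B (541), D (436.4).
The second oldest is A at 1692 Ma, which lies in 1800–1600 Ma: the Statherian.
The third oldest is E at 640 Ma; separation = |1692 − 640| = 1052 Myr.

A, in the Statherian; 1052 million years to E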